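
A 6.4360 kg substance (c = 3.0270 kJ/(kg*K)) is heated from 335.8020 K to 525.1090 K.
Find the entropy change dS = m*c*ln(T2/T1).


T2/T1 = 1.5637
ln(T2/T1) = 0.4471
dS = 6.4360 * 3.0270 * 0.4471 = 8.7100 kJ/K

8.7100 kJ/K


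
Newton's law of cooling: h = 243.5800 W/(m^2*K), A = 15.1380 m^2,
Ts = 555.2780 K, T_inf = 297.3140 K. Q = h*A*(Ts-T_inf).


dT = 257.9640 K
Q = 243.5800 * 15.1380 * 257.9640 = 951194.2790 W

951194.2790 W


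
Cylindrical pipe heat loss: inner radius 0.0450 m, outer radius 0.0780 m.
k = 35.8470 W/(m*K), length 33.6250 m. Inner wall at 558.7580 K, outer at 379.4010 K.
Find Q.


dT = 179.3570 K
ln(ro/ri) = 0.5500
Q = 2*pi*35.8470*33.6250*179.3570 / 0.5500 = 2469528.4372 W

2469528.4372 W


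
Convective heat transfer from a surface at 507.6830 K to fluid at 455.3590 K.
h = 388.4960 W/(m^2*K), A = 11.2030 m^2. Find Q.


dT = 52.3240 K
Q = 388.4960 * 11.2030 * 52.3240 = 227730.8277 W

227730.8277 W


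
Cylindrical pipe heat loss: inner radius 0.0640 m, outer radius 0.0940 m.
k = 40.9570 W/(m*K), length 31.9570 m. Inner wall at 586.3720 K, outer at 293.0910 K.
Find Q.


dT = 293.2810 K
ln(ro/ri) = 0.3844
Q = 2*pi*40.9570*31.9570*293.2810 / 0.3844 = 6274243.0948 W

6274243.0948 W


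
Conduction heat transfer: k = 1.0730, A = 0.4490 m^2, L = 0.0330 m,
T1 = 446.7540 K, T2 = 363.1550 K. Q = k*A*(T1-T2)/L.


dT = 83.5990 K
Q = 1.0730 * 0.4490 * 83.5990 / 0.0330 = 1220.4871 W

1220.4871 W


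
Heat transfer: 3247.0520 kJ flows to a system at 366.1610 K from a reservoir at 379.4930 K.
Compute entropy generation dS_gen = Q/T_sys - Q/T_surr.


dS_sys = 3247.0520/366.1610 = 8.8678 kJ/K
dS_surr = -3247.0520/379.4930 = -8.5563 kJ/K
dS_gen = 8.8678 - 8.5563 = 0.3115 kJ/K (irreversible)

dS_gen = 0.3115 kJ/K, irreversible


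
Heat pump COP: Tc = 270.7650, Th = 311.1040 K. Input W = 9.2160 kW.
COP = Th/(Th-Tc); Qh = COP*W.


COP = 311.1040 / 40.3390 = 7.7122
Qh = 7.7122 * 9.2160 = 71.0760 kW

COP = 7.7122, Qh = 71.0760 kW


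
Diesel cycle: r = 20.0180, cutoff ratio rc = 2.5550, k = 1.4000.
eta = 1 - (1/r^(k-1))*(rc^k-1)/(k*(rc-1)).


r^(k-1) = 3.3156
rc^k = 3.7183
eta = 0.6234 = 62.3405%

62.3405%


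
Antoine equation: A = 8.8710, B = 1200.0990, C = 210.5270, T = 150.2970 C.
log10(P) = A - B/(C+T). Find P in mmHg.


C+T = 360.8240
B/(C+T) = 3.3260
log10(P) = 8.8710 - 3.3260 = 5.5450
P = 10^5.5450 = 350755.5090 mmHg

350755.5090 mmHg


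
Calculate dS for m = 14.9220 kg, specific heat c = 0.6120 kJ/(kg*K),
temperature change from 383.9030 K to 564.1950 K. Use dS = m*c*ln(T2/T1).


T2/T1 = 1.4696
ln(T2/T1) = 0.3850
dS = 14.9220 * 0.6120 * 0.3850 = 3.5160 kJ/K

3.5160 kJ/K


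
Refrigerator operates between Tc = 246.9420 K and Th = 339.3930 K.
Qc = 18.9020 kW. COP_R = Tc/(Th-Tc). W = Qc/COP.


COP = 246.9420 / 92.4510 = 2.6711
W = 18.9020 / 2.6711 = 7.0766 kW

COP = 2.6711, W = 7.0766 kW


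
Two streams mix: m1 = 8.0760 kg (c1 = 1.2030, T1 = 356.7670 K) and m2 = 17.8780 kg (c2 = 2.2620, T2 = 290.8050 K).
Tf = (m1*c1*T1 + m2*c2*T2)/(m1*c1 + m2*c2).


num = 15226.3088
den = 50.1555
Tf = 303.5823 K

303.5823 K


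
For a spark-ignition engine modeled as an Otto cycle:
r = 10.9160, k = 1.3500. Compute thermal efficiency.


r^(k-1) = 2.3085
eta = 1 - 1/2.3085 = 0.5668 = 56.6811%

56.6811%


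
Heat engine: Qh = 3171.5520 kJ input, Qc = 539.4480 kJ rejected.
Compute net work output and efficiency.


W = 3171.5520 - 539.4480 = 2632.1040 kJ
eta = 2632.1040 / 3171.5520 = 0.8299 = 82.9910%

W = 2632.1040 kJ, eta = 82.9910%


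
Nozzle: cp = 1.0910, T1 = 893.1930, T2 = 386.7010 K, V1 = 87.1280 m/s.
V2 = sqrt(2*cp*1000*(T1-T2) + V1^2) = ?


dT = 506.4920 K
2*cp*1000*dT = 1105165.5440
V1^2 = 7591.2884
V2 = sqrt(1112756.8324) = 1054.8729 m/s

1054.8729 m/s


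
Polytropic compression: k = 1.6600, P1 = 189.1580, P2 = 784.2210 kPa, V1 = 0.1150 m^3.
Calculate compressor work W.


(k-1)/k = 0.3976
(P2/P1)^exp = 1.7602
W = 2.5152 * 189.1580 * 0.1150 * (1.7602 - 1) = 41.5914 kJ

41.5914 kJ


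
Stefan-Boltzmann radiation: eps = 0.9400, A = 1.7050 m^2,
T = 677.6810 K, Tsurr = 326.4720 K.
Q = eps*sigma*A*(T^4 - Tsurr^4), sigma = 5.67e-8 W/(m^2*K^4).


T^4 = 2.1091e+11
Tsurr^4 = 1.1360e+10
Q = 0.9400 * 5.67e-8 * 1.7050 * 1.9955e+11 = 18133.8917 W

18133.8917 W


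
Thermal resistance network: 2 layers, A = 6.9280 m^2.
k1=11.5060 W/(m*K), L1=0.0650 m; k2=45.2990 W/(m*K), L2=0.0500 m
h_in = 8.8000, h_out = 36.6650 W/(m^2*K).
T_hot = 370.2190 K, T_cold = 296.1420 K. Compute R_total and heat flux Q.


R_conv_in = 1/(8.8000*6.9280) = 0.0164
R_1 = 0.0650/(11.5060*6.9280) = 0.0008
R_2 = 0.0500/(45.2990*6.9280) = 0.0002
R_conv_out = 1/(36.6650*6.9280) = 0.0039
R_total = 0.0213 K/W
Q = 74.0770 / 0.0213 = 3475.5104 W

R_total = 0.0213 K/W, Q = 3475.5104 W


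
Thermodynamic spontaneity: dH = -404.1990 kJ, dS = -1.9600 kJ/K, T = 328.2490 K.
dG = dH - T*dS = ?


T*dS = 328.2490 * -1.9600 = -643.3680 kJ
dG = -404.1990 + 643.3680 = 239.1690 kJ (non-spontaneous)

dG = 239.1690 kJ, non-spontaneous


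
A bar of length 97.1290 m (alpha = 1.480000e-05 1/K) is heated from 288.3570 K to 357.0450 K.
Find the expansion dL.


dT = 68.6880 K
dL = 1.480000e-05 * 97.1290 * 68.6880 = 0.098740 m
L_final = 97.227740 m

dL = 0.098740 m


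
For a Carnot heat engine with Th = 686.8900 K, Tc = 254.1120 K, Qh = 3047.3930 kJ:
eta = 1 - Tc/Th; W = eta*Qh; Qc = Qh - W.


eta = 1 - 254.1120/686.8900 = 0.6301
W = 0.6301 * 3047.3930 = 1920.0231 kJ
Qc = 3047.3930 - 1920.0231 = 1127.3699 kJ

eta = 63.0054%, W = 1920.0231 kJ, Qc = 1127.3699 kJ


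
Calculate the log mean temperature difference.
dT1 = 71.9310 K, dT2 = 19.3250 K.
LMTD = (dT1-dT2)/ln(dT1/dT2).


dT1/dT2 = 3.7222
ln(dT1/dT2) = 1.3143
LMTD = 52.6060 / 1.3143 = 40.0256 K

40.0256 K


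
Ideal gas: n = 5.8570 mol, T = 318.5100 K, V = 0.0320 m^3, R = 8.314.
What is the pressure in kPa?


P = nRT/V = 5.8570 * 8.314 * 318.5100 / 0.0320
= 15509.8757 / 0.0320 = 484683.6145 Pa = 484.6836 kPa

484.6836 kPa


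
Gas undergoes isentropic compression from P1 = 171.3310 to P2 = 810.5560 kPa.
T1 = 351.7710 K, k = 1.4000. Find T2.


(k-1)/k = 0.2857
(P2/P1)^exp = 1.5590
T2 = 351.7710 * 1.5590 = 548.4058 K

548.4058 K


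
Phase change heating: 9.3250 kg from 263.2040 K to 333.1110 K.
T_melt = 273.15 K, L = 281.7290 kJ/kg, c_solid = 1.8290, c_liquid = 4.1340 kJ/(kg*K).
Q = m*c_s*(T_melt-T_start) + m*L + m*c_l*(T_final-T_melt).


Q1 (sensible, solid) = 9.3250 * 1.8290 * 9.9460 = 169.6333 kJ
Q2 (latent) = 9.3250 * 281.7290 = 2627.1229 kJ
Q3 (sensible, liquid) = 9.3250 * 4.1340 * 59.9610 = 2311.4696 kJ
Q_total = 5108.2257 kJ

5108.2257 kJ


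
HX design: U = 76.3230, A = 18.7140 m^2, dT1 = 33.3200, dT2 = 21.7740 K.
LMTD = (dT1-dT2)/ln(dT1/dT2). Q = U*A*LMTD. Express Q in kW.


LMTD = 27.1389 K
Q = 76.3230 * 18.7140 * 27.1389 = 38762.7023 W = 38.7627 kW

38.7627 kW


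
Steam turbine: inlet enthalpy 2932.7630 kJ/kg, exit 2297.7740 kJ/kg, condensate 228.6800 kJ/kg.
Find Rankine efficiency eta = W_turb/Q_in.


W = 634.9890 kJ/kg
Q_in = 2704.0830 kJ/kg
eta = 0.2348 = 23.4826%

eta = 23.4826%


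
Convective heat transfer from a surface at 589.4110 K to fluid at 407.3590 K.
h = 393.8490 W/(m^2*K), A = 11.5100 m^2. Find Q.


dT = 182.0520 K
Q = 393.8490 * 11.5100 * 182.0520 = 825278.4887 W

825278.4887 W


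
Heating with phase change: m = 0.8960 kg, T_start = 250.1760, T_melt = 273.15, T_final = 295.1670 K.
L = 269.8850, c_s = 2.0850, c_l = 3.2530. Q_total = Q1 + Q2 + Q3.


Q1 (sensible, solid) = 0.8960 * 2.0850 * 22.9740 = 42.9191 kJ
Q2 (latent) = 0.8960 * 269.8850 = 241.8170 kJ
Q3 (sensible, liquid) = 0.8960 * 3.2530 * 22.0170 = 64.1727 kJ
Q_total = 348.9088 kJ

348.9088 kJ


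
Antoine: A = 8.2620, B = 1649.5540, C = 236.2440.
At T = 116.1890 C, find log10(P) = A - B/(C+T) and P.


C+T = 352.4330
B/(C+T) = 4.6805
log10(P) = 8.2620 - 4.6805 = 3.5815
P = 10^3.5815 = 3815.2637 mmHg

3815.2637 mmHg


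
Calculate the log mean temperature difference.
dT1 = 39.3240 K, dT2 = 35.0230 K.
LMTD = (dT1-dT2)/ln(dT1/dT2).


dT1/dT2 = 1.1228
ln(dT1/dT2) = 0.1158
LMTD = 4.3010 / 0.1158 = 37.1320 K

37.1320 K


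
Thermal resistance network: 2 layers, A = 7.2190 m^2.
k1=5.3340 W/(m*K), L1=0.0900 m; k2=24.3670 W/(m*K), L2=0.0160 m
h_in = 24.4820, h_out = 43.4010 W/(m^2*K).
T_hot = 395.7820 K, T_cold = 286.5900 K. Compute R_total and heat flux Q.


R_conv_in = 1/(24.4820*7.2190) = 0.0057
R_1 = 0.0900/(5.3340*7.2190) = 0.0023
R_2 = 0.0160/(24.3670*7.2190) = 9.0958e-05
R_conv_out = 1/(43.4010*7.2190) = 0.0032
R_total = 0.0113 K/W
Q = 109.1920 / 0.0113 = 9681.7497 W

R_total = 0.0113 K/W, Q = 9681.7497 W


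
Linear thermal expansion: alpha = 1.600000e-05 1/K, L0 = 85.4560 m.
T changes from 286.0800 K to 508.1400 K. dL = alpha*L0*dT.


dT = 222.0600 K
dL = 1.600000e-05 * 85.4560 * 222.0600 = 0.303622 m
L_final = 85.759622 m

dL = 0.303622 m


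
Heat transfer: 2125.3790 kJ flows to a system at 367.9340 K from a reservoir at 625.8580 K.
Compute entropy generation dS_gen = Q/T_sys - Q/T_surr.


dS_sys = 2125.3790/367.9340 = 5.7765 kJ/K
dS_surr = -2125.3790/625.8580 = -3.3959 kJ/K
dS_gen = 5.7765 - 3.3959 = 2.3806 kJ/K (irreversible)

dS_gen = 2.3806 kJ/K, irreversible


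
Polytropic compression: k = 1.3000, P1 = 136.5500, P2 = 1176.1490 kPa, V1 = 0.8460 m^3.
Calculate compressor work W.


(k-1)/k = 0.2308
(P2/P1)^exp = 1.6436
W = 4.3333 * 136.5500 * 0.8460 * (1.6436 - 1) = 322.2048 kJ

322.2048 kJ


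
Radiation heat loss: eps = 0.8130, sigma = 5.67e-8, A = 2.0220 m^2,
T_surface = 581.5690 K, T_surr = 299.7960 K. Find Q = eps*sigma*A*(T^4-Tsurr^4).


T^4 = 1.1439e+11
Tsurr^4 = 8.0780e+09
Q = 0.8130 * 5.67e-8 * 2.0220 * 1.0632e+11 = 9909.5813 W

9909.5813 W


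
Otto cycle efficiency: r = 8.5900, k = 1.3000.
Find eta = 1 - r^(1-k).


r^(k-1) = 1.9063
eta = 1 - 1/1.9063 = 0.4754 = 47.5432%

47.5432%


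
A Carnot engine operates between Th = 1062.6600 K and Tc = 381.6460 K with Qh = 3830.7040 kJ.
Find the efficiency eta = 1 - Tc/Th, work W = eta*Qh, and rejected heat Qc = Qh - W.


eta = 1 - 381.6460/1062.6600 = 0.6409
W = 0.6409 * 3830.7040 = 2454.9367 kJ
Qc = 3830.7040 - 2454.9367 = 1375.7673 kJ

eta = 64.0858%, W = 2454.9367 kJ, Qc = 1375.7673 kJ


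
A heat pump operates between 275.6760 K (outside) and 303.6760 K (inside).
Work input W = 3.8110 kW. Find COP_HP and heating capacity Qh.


COP = 303.6760 / 28.0000 = 10.8456
Qh = 10.8456 * 3.8110 = 41.3325 kW

COP = 10.8456, Qh = 41.3325 kW


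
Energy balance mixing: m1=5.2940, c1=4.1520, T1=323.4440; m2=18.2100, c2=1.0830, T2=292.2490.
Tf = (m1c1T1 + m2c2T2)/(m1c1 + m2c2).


num = 12873.0898
den = 41.7021
Tf = 308.6915 K

308.6915 K


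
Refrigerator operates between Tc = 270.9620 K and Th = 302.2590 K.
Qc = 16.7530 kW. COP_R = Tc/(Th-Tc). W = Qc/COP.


COP = 270.9620 / 31.2970 = 8.6578
W = 16.7530 / 8.6578 = 1.9350 kW

COP = 8.6578, W = 1.9350 kW


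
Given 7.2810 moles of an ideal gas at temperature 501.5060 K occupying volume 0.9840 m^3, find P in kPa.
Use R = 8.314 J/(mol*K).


P = nRT/V = 7.2810 * 8.314 * 501.5060 / 0.9840
= 30358.2816 / 0.9840 = 30851.9122 Pa = 30.8519 kPa

30.8519 kPa


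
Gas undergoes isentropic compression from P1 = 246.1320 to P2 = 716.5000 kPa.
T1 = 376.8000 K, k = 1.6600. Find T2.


(k-1)/k = 0.3976
(P2/P1)^exp = 1.5293
T2 = 376.8000 * 1.5293 = 576.2513 K

576.2513 K


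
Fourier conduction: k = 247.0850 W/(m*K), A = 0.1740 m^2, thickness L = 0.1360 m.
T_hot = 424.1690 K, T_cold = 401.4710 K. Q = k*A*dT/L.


dT = 22.6980 K
Q = 247.0850 * 0.1740 * 22.6980 / 0.1360 = 7175.3702 W

7175.3702 W


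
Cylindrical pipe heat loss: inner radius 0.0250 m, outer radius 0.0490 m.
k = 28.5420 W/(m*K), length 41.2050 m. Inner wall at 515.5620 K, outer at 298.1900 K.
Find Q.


dT = 217.3720 K
ln(ro/ri) = 0.6729
Q = 2*pi*28.5420*41.2050*217.3720 / 0.6729 = 2386923.8239 W

2386923.8239 W


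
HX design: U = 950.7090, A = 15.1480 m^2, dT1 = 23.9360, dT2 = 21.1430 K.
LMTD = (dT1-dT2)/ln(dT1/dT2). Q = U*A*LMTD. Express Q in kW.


LMTD = 22.5106 K
Q = 950.7090 * 15.1480 * 22.5106 = 324183.2205 W = 324.1832 kW

324.1832 kW


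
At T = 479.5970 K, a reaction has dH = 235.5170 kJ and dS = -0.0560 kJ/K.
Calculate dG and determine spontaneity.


T*dS = 479.5970 * -0.0560 = -26.8574 kJ
dG = 235.5170 + 26.8574 = 262.3744 kJ (non-spontaneous)

dG = 262.3744 kJ, non-spontaneous


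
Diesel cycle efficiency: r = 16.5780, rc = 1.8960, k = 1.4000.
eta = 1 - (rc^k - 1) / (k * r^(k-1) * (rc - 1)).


r^(k-1) = 3.0748
rc^k = 2.4489
eta = 0.6243 = 62.4341%

62.4341%


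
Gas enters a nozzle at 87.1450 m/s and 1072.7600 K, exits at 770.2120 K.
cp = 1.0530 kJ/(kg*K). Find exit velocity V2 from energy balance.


dT = 302.5480 K
2*cp*1000*dT = 637166.0880
V1^2 = 7594.2510
V2 = sqrt(644760.3390) = 802.9697 m/s

802.9697 m/s


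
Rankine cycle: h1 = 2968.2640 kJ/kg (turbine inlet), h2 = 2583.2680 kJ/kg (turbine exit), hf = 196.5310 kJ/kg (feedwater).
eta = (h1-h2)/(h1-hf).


W = 384.9960 kJ/kg
Q_in = 2771.7330 kJ/kg
eta = 0.1389 = 13.8901%

eta = 13.8901%


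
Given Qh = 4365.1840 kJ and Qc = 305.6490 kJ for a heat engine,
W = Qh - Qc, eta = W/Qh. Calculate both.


W = 4365.1840 - 305.6490 = 4059.5350 kJ
eta = 4059.5350 / 4365.1840 = 0.9300 = 92.9980%

W = 4059.5350 kJ, eta = 92.9980%


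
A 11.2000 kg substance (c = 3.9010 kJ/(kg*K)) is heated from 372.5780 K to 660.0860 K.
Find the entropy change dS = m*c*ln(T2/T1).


T2/T1 = 1.7717
ln(T2/T1) = 0.5719
dS = 11.2000 * 3.9010 * 0.5719 = 24.9880 kJ/K

24.9880 kJ/K


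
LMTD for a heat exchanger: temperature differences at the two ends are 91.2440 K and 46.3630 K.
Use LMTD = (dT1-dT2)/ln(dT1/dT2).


dT1/dT2 = 1.9680
ln(dT1/dT2) = 0.6770
LMTD = 44.8810 / 0.6770 = 66.2905 K

66.2905 K


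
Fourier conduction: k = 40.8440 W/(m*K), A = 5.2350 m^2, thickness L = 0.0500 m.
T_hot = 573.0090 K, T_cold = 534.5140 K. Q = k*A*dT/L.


dT = 38.4950 K
Q = 40.8440 * 5.2350 * 38.4950 / 0.0500 = 164618.7400 W

164618.7400 W


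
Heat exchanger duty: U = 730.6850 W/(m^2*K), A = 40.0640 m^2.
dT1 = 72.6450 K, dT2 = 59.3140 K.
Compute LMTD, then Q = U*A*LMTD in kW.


LMTD = 65.7544 K
Q = 730.6850 * 40.0640 * 65.7544 = 1924905.8922 W = 1924.9059 kW

1924.9059 kW


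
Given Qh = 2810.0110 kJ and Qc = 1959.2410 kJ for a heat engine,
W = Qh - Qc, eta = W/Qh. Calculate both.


W = 2810.0110 - 1959.2410 = 850.7700 kJ
eta = 850.7700 / 2810.0110 = 0.3028 = 30.2764%

W = 850.7700 kJ, eta = 30.2764%


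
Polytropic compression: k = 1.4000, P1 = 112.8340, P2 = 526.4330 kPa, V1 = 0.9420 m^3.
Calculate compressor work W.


(k-1)/k = 0.2857
(P2/P1)^exp = 1.5528
W = 3.5000 * 112.8340 * 0.9420 * (1.5528 - 1) = 205.6487 kJ

205.6487 kJ


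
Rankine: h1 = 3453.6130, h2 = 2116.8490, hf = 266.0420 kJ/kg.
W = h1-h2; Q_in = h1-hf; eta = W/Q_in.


W = 1336.7640 kJ/kg
Q_in = 3187.5710 kJ/kg
eta = 0.4194 = 41.9368%

eta = 41.9368%


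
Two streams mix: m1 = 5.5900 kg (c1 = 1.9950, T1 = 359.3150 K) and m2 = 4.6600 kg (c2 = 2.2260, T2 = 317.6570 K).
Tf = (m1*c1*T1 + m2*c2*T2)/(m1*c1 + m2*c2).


num = 7302.2057
den = 21.5252
Tf = 339.2397 K

339.2397 K


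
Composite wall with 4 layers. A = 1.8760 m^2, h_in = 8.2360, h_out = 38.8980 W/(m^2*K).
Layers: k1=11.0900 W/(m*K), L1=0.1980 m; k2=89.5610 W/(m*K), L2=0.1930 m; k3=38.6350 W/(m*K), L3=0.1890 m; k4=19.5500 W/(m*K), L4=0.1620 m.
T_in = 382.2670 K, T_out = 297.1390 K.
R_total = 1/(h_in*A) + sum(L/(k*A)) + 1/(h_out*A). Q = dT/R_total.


R_conv_in = 1/(8.2360*1.8760) = 0.0647
R_1 = 0.1980/(11.0900*1.8760) = 0.0095
R_2 = 0.1930/(89.5610*1.8760) = 0.0011
R_3 = 0.1890/(38.6350*1.8760) = 0.0026
R_4 = 0.1620/(19.5500*1.8760) = 0.0044
R_conv_out = 1/(38.8980*1.8760) = 0.0137
R_total = 0.0961 K/W
Q = 85.1280 / 0.0961 = 885.6795 W

R_total = 0.0961 K/W, Q = 885.6795 W


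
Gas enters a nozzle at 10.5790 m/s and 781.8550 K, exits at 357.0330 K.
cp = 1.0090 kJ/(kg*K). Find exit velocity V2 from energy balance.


dT = 424.8220 K
2*cp*1000*dT = 857290.7960
V1^2 = 111.9152
V2 = sqrt(857402.7112) = 925.9604 m/s

925.9604 m/s


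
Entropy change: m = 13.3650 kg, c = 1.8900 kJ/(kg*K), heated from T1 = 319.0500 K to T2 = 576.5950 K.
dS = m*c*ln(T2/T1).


T2/T1 = 1.8072
ln(T2/T1) = 0.5918
dS = 13.3650 * 1.8900 * 0.5918 = 14.9486 kJ/K

14.9486 kJ/K


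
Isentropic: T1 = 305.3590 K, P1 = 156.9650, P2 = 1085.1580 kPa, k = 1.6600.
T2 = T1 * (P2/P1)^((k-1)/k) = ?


(k-1)/k = 0.3976
(P2/P1)^exp = 2.1570
T2 = 305.3590 * 2.1570 = 658.6633 K

658.6633 K


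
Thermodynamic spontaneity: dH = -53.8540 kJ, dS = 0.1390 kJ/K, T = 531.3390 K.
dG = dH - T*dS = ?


T*dS = 531.3390 * 0.1390 = 73.8561 kJ
dG = -53.8540 - 73.8561 = -127.7101 kJ (spontaneous)

dG = -127.7101 kJ, spontaneous


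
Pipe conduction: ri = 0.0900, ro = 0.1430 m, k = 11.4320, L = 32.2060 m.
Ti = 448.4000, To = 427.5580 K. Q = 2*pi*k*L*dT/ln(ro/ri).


dT = 20.8420 K
ln(ro/ri) = 0.4630
Q = 2*pi*11.4320*32.2060*20.8420 / 0.4630 = 104127.2700 W

104127.2700 W


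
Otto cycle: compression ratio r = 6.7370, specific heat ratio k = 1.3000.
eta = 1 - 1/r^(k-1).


r^(k-1) = 1.7723
eta = 1 - 1/1.7723 = 0.4358 = 43.5765%

43.5765%


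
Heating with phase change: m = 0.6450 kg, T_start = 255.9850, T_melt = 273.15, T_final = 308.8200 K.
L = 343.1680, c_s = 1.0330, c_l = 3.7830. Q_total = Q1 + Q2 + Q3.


Q1 (sensible, solid) = 0.6450 * 1.0330 * 17.1650 = 11.4368 kJ
Q2 (latent) = 0.6450 * 343.1680 = 221.3434 kJ
Q3 (sensible, liquid) = 0.6450 * 3.7830 * 35.6700 = 87.0360 kJ
Q_total = 319.8162 kJ

319.8162 kJ


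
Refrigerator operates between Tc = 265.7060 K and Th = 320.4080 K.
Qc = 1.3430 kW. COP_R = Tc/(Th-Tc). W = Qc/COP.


COP = 265.7060 / 54.7020 = 4.8573
W = 1.3430 / 4.8573 = 0.2765 kW

COP = 4.8573, W = 0.2765 kW


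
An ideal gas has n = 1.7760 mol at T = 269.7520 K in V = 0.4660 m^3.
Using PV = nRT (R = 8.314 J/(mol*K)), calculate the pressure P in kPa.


P = nRT/V = 1.7760 * 8.314 * 269.7520 / 0.4660
= 3983.0674 / 0.4660 = 8547.3549 Pa = 8.5474 kPa

8.5474 kPa


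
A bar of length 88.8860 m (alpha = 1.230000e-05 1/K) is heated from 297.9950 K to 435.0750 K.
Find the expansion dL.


dT = 137.0800 K
dL = 1.230000e-05 * 88.8860 * 137.0800 = 0.149869 m
L_final = 89.035869 m

dL = 0.149869 m


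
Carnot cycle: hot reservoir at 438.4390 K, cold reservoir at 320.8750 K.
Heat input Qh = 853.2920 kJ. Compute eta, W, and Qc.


eta = 1 - 320.8750/438.4390 = 0.2681
W = 0.2681 * 853.2920 = 228.8036 kJ
Qc = 853.2920 - 228.8036 = 624.4884 kJ

eta = 26.8142%, W = 228.8036 kJ, Qc = 624.4884 kJ


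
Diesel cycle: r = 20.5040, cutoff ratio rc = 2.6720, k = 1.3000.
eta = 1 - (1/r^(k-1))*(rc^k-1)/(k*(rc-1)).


r^(k-1) = 2.4749
rc^k = 3.5883
eta = 0.5188 = 51.8849%

51.8849%


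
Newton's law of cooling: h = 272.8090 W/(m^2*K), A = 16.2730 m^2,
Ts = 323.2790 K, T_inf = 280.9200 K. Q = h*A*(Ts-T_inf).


dT = 42.3590 K
Q = 272.8090 * 16.2730 * 42.3590 = 188049.4281 W

188049.4281 W


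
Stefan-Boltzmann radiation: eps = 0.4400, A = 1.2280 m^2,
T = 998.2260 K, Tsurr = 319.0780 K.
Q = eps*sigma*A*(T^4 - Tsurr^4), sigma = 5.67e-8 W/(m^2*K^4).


T^4 = 9.9292e+11
Tsurr^4 = 1.0365e+10
Q = 0.4400 * 5.67e-8 * 1.2280 * 9.8256e+11 = 30101.7708 W

30101.7708 W


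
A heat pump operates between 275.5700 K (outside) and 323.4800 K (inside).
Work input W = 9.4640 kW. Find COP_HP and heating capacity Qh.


COP = 323.4800 / 47.9100 = 6.7518
Qh = 6.7518 * 9.4640 = 63.8993 kW

COP = 6.7518, Qh = 63.8993 kW


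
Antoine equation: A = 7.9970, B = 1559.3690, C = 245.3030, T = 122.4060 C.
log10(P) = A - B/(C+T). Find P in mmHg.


C+T = 367.7090
B/(C+T) = 4.2408
log10(P) = 7.9970 - 4.2408 = 3.7562
P = 10^3.7562 = 5704.6737 mmHg

5704.6737 mmHg


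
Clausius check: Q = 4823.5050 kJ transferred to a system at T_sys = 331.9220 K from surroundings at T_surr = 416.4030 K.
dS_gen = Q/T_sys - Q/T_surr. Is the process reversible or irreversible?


dS_sys = 4823.5050/331.9220 = 14.5320 kJ/K
dS_surr = -4823.5050/416.4030 = -11.5837 kJ/K
dS_gen = 14.5320 - 11.5837 = 2.9483 kJ/K (irreversible)

dS_gen = 2.9483 kJ/K, irreversible


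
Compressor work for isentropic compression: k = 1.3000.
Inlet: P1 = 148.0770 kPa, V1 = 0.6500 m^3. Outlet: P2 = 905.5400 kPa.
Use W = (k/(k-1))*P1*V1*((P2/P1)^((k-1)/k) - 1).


(k-1)/k = 0.2308
(P2/P1)^exp = 1.5187
W = 4.3333 * 148.0770 * 0.6500 * (1.5187 - 1) = 216.3552 kJ

216.3552 kJ


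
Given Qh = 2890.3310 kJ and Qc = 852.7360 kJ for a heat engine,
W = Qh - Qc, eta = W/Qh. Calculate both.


W = 2890.3310 - 852.7360 = 2037.5950 kJ
eta = 2037.5950 / 2890.3310 = 0.7050 = 70.4969%

W = 2037.5950 kJ, eta = 70.4969%


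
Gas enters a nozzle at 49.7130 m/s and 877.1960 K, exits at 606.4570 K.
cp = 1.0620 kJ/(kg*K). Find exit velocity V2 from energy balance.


dT = 270.7390 K
2*cp*1000*dT = 575049.6360
V1^2 = 2471.3824
V2 = sqrt(577521.0184) = 759.9480 m/s

759.9480 m/s


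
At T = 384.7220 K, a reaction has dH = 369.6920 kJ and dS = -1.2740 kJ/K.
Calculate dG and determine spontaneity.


T*dS = 384.7220 * -1.2740 = -490.1358 kJ
dG = 369.6920 + 490.1358 = 859.8278 kJ (non-spontaneous)

dG = 859.8278 kJ, non-spontaneous


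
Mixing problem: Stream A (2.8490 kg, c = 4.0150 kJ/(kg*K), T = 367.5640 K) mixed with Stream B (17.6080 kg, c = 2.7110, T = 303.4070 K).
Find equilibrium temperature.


num = 18687.6877
den = 59.1740
Tf = 315.8090 K

315.8090 K


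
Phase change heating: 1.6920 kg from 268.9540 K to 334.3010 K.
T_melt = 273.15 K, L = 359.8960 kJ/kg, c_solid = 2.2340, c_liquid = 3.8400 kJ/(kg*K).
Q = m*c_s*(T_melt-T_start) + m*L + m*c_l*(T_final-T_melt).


Q1 (sensible, solid) = 1.6920 * 2.2340 * 4.1960 = 15.8606 kJ
Q2 (latent) = 1.6920 * 359.8960 = 608.9440 kJ
Q3 (sensible, liquid) = 1.6920 * 3.8400 * 61.1510 = 397.3152 kJ
Q_total = 1022.1198 kJ

1022.1198 kJ


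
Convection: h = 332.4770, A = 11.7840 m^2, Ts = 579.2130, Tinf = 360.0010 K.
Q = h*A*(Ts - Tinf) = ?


dT = 219.2120 K
Q = 332.4770 * 11.7840 * 219.2120 = 858852.6607 W

858852.6607 W


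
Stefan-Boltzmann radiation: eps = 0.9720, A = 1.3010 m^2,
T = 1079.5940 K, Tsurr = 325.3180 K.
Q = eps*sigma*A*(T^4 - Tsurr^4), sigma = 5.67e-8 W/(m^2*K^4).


T^4 = 1.3584e+12
Tsurr^4 = 1.1200e+10
Q = 0.9720 * 5.67e-8 * 1.3010 * 1.3472e+12 = 96599.0531 W

96599.0531 W


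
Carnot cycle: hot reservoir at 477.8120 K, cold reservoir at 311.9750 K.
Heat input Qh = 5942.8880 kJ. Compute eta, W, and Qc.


eta = 1 - 311.9750/477.8120 = 0.3471
W = 0.3471 * 5942.8880 = 2062.6328 kJ
Qc = 5942.8880 - 2062.6328 = 3880.2552 kJ

eta = 34.7076%, W = 2062.6328 kJ, Qc = 3880.2552 kJ


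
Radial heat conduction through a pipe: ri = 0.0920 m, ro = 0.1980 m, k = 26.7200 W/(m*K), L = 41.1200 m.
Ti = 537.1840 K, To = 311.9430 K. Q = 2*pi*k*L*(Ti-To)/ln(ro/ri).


dT = 225.2410 K
ln(ro/ri) = 0.7665
Q = 2*pi*26.7200*41.1200*225.2410 / 0.7665 = 2028695.7715 W

2028695.7715 W


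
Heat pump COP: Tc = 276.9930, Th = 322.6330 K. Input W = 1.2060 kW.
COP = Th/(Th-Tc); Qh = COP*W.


COP = 322.6330 / 45.6400 = 7.0691
Qh = 7.0691 * 1.2060 = 8.5253 kW

COP = 7.0691, Qh = 8.5253 kW


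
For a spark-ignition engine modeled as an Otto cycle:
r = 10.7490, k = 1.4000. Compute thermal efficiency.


r^(k-1) = 2.5855
eta = 1 - 1/2.5855 = 0.6132 = 61.3230%

61.3230%


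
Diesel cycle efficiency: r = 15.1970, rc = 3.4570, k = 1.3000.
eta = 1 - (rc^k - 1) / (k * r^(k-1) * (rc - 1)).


r^(k-1) = 2.2622
rc^k = 5.0154
eta = 0.4443 = 44.4278%

44.4278%


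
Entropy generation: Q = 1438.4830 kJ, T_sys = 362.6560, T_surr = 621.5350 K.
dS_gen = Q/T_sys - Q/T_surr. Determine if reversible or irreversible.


dS_sys = 1438.4830/362.6560 = 3.9665 kJ/K
dS_surr = -1438.4830/621.5350 = -2.3144 kJ/K
dS_gen = 3.9665 - 2.3144 = 1.6521 kJ/K (irreversible)

dS_gen = 1.6521 kJ/K, irreversible


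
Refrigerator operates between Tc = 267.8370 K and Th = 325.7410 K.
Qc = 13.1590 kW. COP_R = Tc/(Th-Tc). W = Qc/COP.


COP = 267.8370 / 57.9040 = 4.6255
W = 13.1590 / 4.6255 = 2.8449 kW

COP = 4.6255, W = 2.8449 kW


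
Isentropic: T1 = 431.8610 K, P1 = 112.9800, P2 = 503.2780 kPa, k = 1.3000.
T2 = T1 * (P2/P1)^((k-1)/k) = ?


(k-1)/k = 0.2308
(P2/P1)^exp = 1.4116
T2 = 431.8610 * 1.4116 = 609.6331 K

609.6331 K


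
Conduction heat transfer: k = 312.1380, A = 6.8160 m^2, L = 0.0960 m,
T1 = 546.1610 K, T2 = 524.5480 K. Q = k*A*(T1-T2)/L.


dT = 21.6130 K
Q = 312.1380 * 6.8160 * 21.6130 / 0.0960 = 478982.9402 W

478982.9402 W


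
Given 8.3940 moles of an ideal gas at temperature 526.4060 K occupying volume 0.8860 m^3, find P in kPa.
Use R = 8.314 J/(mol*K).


P = nRT/V = 8.3940 * 8.314 * 526.4060 / 0.8860
= 36736.6724 / 0.8860 = 41463.5129 Pa = 41.4635 kPa

41.4635 kPa


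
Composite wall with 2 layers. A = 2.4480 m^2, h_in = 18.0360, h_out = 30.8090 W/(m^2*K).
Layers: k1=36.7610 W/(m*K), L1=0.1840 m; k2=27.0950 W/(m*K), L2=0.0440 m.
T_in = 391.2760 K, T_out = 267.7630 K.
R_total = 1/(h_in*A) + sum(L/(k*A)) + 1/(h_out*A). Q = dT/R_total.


R_conv_in = 1/(18.0360*2.4480) = 0.0226
R_1 = 0.1840/(36.7610*2.4480) = 0.0020
R_2 = 0.0440/(27.0950*2.4480) = 0.0007
R_conv_out = 1/(30.8090*2.4480) = 0.0133
R_total = 0.0386 K/W
Q = 123.5130 / 0.0386 = 3198.4940 W

R_total = 0.0386 K/W, Q = 3198.4940 W


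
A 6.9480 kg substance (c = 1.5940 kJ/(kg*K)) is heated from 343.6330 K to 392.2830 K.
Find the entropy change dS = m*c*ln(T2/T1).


T2/T1 = 1.1416
ln(T2/T1) = 0.1324
dS = 6.9480 * 1.5940 * 0.1324 = 1.4664 kJ/K

1.4664 kJ/K


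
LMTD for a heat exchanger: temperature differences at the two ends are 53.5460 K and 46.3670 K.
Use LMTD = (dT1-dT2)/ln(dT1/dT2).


dT1/dT2 = 1.1548
ln(dT1/dT2) = 0.1440
LMTD = 7.1790 / 0.1440 = 49.8704 K

49.8704 K


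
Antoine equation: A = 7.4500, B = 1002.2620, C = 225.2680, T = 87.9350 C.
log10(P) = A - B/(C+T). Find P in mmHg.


C+T = 313.2030
B/(C+T) = 3.2000
log10(P) = 7.4500 - 3.2000 = 4.2500
P = 10^4.2500 = 17781.1731 mmHg

17781.1731 mmHg


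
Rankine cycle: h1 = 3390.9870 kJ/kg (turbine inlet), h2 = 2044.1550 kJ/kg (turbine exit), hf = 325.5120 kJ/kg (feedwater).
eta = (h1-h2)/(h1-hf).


W = 1346.8320 kJ/kg
Q_in = 3065.4750 kJ/kg
eta = 0.4394 = 43.9355%

eta = 43.9355%


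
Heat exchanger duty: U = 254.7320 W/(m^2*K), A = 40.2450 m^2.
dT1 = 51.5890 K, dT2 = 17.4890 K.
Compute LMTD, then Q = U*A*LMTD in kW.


LMTD = 31.5234 K
Q = 254.7320 * 40.2450 * 31.5234 = 323168.0283 W = 323.1680 kW

323.1680 kW


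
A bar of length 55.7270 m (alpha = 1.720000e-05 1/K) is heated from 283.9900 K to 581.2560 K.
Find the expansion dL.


dT = 297.2660 K
dL = 1.720000e-05 * 55.7270 * 297.2660 = 0.284931 m
L_final = 56.011931 m

dL = 0.284931 m


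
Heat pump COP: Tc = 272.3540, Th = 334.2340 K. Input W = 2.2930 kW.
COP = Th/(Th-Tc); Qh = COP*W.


COP = 334.2340 / 61.8800 = 5.4013
Qh = 5.4013 * 2.2930 = 12.3852 kW

COP = 5.4013, Qh = 12.3852 kW


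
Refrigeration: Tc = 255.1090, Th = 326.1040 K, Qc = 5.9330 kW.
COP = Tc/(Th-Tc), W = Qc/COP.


COP = 255.1090 / 70.9950 = 3.5933
W = 5.9330 / 3.5933 = 1.6511 kW

COP = 3.5933, W = 1.6511 kW


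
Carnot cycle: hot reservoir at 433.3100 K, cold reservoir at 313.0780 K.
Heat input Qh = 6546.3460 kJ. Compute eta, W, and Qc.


eta = 1 - 313.0780/433.3100 = 0.2775
W = 0.2775 * 6546.3460 = 1816.4369 kJ
Qc = 6546.3460 - 1816.4369 = 4729.9091 kJ

eta = 27.7473%, W = 1816.4369 kJ, Qc = 4729.9091 kJ


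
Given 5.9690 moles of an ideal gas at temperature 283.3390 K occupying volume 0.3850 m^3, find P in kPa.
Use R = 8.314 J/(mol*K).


P = nRT/V = 5.9690 * 8.314 * 283.3390 / 0.3850
= 14061.0566 / 0.3850 = 36522.2249 Pa = 36.5222 kPa

36.5222 kPa


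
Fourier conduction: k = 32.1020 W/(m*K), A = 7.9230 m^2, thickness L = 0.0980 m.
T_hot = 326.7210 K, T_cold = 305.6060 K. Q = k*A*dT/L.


dT = 21.1150 K
Q = 32.1020 * 7.9230 * 21.1150 / 0.0980 = 54800.7821 W

54800.7821 W


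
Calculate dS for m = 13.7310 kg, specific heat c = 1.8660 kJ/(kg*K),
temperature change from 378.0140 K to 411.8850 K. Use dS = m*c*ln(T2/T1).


T2/T1 = 1.0896
ln(T2/T1) = 0.0858
dS = 13.7310 * 1.8660 * 0.0858 = 2.1987 kJ/K

2.1987 kJ/K


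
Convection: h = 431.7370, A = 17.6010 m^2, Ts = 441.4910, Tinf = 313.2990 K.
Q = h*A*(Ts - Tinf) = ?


dT = 128.1920 K
Q = 431.7370 * 17.6010 * 128.1920 = 974131.3845 W

974131.3845 W


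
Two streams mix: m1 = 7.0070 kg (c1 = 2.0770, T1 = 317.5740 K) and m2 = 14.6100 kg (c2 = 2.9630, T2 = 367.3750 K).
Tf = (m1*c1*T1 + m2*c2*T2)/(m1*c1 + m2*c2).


num = 20525.2799
den = 57.8430
Tf = 354.8449 K

354.8449 K


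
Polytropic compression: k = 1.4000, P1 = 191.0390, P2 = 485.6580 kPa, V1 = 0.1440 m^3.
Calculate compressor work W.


(k-1)/k = 0.2857
(P2/P1)^exp = 1.3055
W = 3.5000 * 191.0390 * 0.1440 * (1.3055 - 1) = 29.4138 kJ

29.4138 kJ


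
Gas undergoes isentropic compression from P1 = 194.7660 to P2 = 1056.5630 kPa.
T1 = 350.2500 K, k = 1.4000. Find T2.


(k-1)/k = 0.2857
(P2/P1)^exp = 1.6212
T2 = 350.2500 * 1.6212 = 567.8082 K

567.8082 K


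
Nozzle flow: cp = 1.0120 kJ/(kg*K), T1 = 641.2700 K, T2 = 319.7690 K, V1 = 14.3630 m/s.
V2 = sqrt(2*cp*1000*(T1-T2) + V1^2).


dT = 321.5010 K
2*cp*1000*dT = 650718.0240
V1^2 = 206.2958
V2 = sqrt(650924.3198) = 806.7988 m/s

806.7988 m/s


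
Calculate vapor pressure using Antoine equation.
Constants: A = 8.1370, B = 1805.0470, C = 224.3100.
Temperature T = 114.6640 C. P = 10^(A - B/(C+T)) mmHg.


C+T = 338.9740
B/(C+T) = 5.3250
log10(P) = 8.1370 - 5.3250 = 2.8120
P = 10^2.8120 = 648.5884 mmHg

648.5884 mmHg


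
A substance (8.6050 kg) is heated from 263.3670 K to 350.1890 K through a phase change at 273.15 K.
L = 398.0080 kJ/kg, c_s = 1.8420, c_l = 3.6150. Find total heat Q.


Q1 (sensible, solid) = 8.6050 * 1.8420 * 9.7830 = 155.0646 kJ
Q2 (latent) = 8.6050 * 398.0080 = 3424.8588 kJ
Q3 (sensible, liquid) = 8.6050 * 3.6150 * 77.0390 = 2396.4580 kJ
Q_total = 5976.3814 kJ

5976.3814 kJ


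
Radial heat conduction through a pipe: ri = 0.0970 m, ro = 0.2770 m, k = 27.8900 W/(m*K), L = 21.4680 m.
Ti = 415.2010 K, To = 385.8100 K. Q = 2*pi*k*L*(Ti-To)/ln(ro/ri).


dT = 29.3910 K
ln(ro/ri) = 1.0493
Q = 2*pi*27.8900*21.4680*29.3910 / 1.0493 = 105373.6339 W

105373.6339 W


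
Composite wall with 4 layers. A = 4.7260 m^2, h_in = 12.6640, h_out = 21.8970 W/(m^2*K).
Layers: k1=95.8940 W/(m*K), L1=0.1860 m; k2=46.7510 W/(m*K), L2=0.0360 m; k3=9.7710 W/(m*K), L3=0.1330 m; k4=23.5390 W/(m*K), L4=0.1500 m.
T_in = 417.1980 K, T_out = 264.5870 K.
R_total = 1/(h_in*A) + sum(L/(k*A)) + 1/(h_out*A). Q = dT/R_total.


R_conv_in = 1/(12.6640*4.7260) = 0.0167
R_1 = 0.1860/(95.8940*4.7260) = 0.0004
R_2 = 0.0360/(46.7510*4.7260) = 0.0002
R_3 = 0.1330/(9.7710*4.7260) = 0.0029
R_4 = 0.1500/(23.5390*4.7260) = 0.0013
R_conv_out = 1/(21.8970*4.7260) = 0.0097
R_total = 0.0312 K/W
Q = 152.6110 / 0.0312 = 4895.5304 W

R_total = 0.0312 K/W, Q = 4895.5304 W


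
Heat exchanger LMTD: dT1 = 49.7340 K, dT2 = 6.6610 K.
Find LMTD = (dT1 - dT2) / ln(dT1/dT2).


dT1/dT2 = 7.4664
ln(dT1/dT2) = 2.0104
LMTD = 43.0730 / 2.0104 = 21.4249 K

21.4249 K


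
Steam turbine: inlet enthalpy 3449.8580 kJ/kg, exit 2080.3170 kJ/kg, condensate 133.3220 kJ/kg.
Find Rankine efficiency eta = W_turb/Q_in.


W = 1369.5410 kJ/kg
Q_in = 3316.5360 kJ/kg
eta = 0.4129 = 41.2943%

eta = 41.2943%


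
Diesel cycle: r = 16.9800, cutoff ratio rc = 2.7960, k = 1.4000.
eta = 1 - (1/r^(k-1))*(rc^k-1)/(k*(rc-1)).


r^(k-1) = 3.1044
rc^k = 4.2184
eta = 0.5877 = 58.7678%

58.7678%


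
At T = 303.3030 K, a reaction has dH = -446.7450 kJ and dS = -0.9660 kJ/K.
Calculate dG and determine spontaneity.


T*dS = 303.3030 * -0.9660 = -292.9907 kJ
dG = -446.7450 + 292.9907 = -153.7543 kJ (spontaneous)

dG = -153.7543 kJ, spontaneous


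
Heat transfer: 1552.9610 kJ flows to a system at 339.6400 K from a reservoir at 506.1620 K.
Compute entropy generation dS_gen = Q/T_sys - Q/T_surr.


dS_sys = 1552.9610/339.6400 = 4.5724 kJ/K
dS_surr = -1552.9610/506.1620 = -3.0681 kJ/K
dS_gen = 4.5724 - 3.0681 = 1.5043 kJ/K (irreversible)

dS_gen = 1.5043 kJ/K, irreversible


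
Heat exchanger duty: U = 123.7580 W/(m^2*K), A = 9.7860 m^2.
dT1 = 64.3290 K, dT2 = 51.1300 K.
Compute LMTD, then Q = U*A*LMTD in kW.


LMTD = 57.4771 K
Q = 123.7580 * 9.7860 * 57.4771 = 69610.3195 W = 69.6103 kW

69.6103 kW


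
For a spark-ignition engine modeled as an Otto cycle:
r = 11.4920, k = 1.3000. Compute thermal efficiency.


r^(k-1) = 2.0803
eta = 1 - 1/2.0803 = 0.5193 = 51.9292%

51.9292%


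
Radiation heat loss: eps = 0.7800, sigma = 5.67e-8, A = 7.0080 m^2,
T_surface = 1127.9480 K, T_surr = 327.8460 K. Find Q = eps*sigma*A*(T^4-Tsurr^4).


T^4 = 1.6187e+12
Tsurr^4 = 1.1553e+10
Q = 0.7800 * 5.67e-8 * 7.0080 * 1.6071e+12 = 498100.9169 W

498100.9169 W


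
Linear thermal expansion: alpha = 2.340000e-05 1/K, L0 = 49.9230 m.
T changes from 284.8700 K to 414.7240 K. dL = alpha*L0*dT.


dT = 129.8540 K
dL = 2.340000e-05 * 49.9230 * 129.8540 = 0.151695 m
L_final = 50.074695 m

dL = 0.151695 m


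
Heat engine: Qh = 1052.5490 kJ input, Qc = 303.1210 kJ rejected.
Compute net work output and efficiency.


W = 1052.5490 - 303.1210 = 749.4280 kJ
eta = 749.4280 / 1052.5490 = 0.7120 = 71.2012%

W = 749.4280 kJ, eta = 71.2012%


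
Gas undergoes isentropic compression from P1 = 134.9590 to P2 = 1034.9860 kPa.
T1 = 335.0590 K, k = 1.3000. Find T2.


(k-1)/k = 0.2308
(P2/P1)^exp = 1.6002
T2 = 335.0590 * 1.6002 = 536.1550 K

536.1550 K


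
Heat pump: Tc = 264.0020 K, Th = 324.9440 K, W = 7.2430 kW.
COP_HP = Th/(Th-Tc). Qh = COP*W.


COP = 324.9440 / 60.9420 = 5.3320
Qh = 5.3320 * 7.2430 = 38.6198 kW

COP = 5.3320, Qh = 38.6198 kW


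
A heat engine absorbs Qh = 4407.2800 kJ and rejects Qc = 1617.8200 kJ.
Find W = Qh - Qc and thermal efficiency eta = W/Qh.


W = 4407.2800 - 1617.8200 = 2789.4600 kJ
eta = 2789.4600 / 4407.2800 = 0.6329 = 63.2921%

W = 2789.4600 kJ, eta = 63.2921%


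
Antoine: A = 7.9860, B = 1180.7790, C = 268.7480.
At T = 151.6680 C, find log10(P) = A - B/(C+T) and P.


C+T = 420.4160
B/(C+T) = 2.8086
log10(P) = 7.9860 - 2.8086 = 5.1774
P = 10^5.1774 = 150453.8400 mmHg

150453.8400 mmHg


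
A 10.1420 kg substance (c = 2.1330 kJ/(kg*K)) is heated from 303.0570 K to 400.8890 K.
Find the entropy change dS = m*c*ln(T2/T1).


T2/T1 = 1.3228
ln(T2/T1) = 0.2798
dS = 10.1420 * 2.1330 * 0.2798 = 6.0521 kJ/K

6.0521 kJ/K


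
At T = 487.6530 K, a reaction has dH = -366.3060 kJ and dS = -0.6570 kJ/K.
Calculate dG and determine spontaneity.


T*dS = 487.6530 * -0.6570 = -320.3880 kJ
dG = -366.3060 + 320.3880 = -45.9180 kJ (spontaneous)

dG = -45.9180 kJ, spontaneous


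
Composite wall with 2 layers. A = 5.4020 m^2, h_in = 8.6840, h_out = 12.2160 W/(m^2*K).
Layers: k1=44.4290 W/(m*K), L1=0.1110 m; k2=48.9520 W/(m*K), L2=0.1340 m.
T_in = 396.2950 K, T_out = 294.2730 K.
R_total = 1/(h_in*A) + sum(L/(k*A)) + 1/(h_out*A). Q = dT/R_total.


R_conv_in = 1/(8.6840*5.4020) = 0.0213
R_1 = 0.1110/(44.4290*5.4020) = 0.0005
R_2 = 0.1340/(48.9520*5.4020) = 0.0005
R_conv_out = 1/(12.2160*5.4020) = 0.0152
R_total = 0.0374 K/W
Q = 102.0220 / 0.0374 = 2724.9597 W

R_total = 0.0374 K/W, Q = 2724.9597 W


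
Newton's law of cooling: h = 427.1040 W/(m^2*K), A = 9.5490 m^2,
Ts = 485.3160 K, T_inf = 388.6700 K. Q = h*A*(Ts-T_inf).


dT = 96.6460 K
Q = 427.1040 * 9.5490 * 96.6460 = 394162.6020 W

394162.6020 W


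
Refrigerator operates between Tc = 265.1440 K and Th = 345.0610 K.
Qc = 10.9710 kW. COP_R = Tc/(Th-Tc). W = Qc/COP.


COP = 265.1440 / 79.9170 = 3.3177
W = 10.9710 / 3.3177 = 3.3068 kW

COP = 3.3177, W = 3.3068 kW


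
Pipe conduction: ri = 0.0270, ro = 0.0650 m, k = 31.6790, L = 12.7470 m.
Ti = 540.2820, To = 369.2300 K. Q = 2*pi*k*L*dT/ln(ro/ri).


dT = 171.0520 K
ln(ro/ri) = 0.8786
Q = 2*pi*31.6790*12.7470*171.0520 / 0.8786 = 493992.9965 W

493992.9965 W


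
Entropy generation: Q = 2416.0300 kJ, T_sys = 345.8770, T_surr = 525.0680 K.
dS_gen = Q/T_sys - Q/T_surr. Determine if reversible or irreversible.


dS_sys = 2416.0300/345.8770 = 6.9852 kJ/K
dS_surr = -2416.0300/525.0680 = -4.6014 kJ/K
dS_gen = 6.9852 - 4.6014 = 2.3839 kJ/K (irreversible)

dS_gen = 2.3839 kJ/K, irreversible


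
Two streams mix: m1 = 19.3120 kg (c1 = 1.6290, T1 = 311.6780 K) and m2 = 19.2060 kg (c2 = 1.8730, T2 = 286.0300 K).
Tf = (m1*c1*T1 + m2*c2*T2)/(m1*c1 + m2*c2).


num = 20094.4664
den = 67.4321
Tf = 297.9956 K

297.9956 K


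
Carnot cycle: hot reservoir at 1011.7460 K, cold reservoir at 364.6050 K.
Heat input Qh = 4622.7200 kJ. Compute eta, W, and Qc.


eta = 1 - 364.6050/1011.7460 = 0.6396
W = 0.6396 * 4622.7200 = 2956.8208 kJ
Qc = 4622.7200 - 2956.8208 = 1665.8992 kJ

eta = 63.9628%, W = 2956.8208 kJ, Qc = 1665.8992 kJ


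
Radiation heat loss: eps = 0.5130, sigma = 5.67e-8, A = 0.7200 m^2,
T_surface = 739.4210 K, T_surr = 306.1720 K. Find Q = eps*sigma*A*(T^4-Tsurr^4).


T^4 = 2.9893e+11
Tsurr^4 = 8.7874e+09
Q = 0.5130 * 5.67e-8 * 0.7200 * 2.9014e+11 = 6076.3380 W

6076.3380 W


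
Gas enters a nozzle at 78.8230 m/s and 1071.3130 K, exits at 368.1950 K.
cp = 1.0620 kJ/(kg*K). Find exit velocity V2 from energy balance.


dT = 703.1180 K
2*cp*1000*dT = 1493422.6320
V1^2 = 6213.0653
V2 = sqrt(1499635.6973) = 1224.5961 m/s

1224.5961 m/s


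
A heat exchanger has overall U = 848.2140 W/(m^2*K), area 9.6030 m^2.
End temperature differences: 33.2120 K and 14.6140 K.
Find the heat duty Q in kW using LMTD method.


LMTD = 22.6548 K
Q = 848.2140 * 9.6030 * 22.6548 = 184532.0486 W = 184.5320 kW

184.5320 kW


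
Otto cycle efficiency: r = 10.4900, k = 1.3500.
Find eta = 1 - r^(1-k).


r^(k-1) = 2.2765
eta = 1 - 1/2.2765 = 0.5607 = 56.0733%

56.0733%


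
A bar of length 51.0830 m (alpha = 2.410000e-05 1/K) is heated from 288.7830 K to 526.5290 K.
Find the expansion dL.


dT = 237.7460 K
dL = 2.410000e-05 * 51.0830 * 237.7460 = 0.292689 m
L_final = 51.375689 m

dL = 0.292689 m


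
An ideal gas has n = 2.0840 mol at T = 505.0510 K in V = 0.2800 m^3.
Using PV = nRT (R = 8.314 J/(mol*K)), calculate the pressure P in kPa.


P = nRT/V = 2.0840 * 8.314 * 505.0510 / 0.2800
= 8750.7035 / 0.2800 = 31252.5126 Pa = 31.2525 kPa

31.2525 kPa


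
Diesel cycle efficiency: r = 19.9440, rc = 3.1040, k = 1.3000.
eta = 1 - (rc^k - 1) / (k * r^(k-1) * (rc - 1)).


r^(k-1) = 2.4544
rc^k = 4.3601
eta = 0.4995 = 49.9480%

49.9480%


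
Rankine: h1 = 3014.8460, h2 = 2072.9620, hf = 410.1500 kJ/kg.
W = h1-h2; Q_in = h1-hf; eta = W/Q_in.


W = 941.8840 kJ/kg
Q_in = 2604.6960 kJ/kg
eta = 0.3616 = 36.1610%

eta = 36.1610%


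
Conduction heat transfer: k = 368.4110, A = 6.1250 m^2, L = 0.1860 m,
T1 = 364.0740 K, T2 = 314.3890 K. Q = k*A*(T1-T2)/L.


dT = 49.6850 K
Q = 368.4110 * 6.1250 * 49.6850 / 0.1860 = 602769.1708 W

602769.1708 W


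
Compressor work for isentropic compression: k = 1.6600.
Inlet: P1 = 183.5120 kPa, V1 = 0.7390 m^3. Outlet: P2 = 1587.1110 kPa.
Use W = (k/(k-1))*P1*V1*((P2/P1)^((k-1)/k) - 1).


(k-1)/k = 0.3976
(P2/P1)^exp = 2.3579
W = 2.5152 * 183.5120 * 0.7390 * (2.3579 - 1) = 463.1594 kJ

463.1594 kJ


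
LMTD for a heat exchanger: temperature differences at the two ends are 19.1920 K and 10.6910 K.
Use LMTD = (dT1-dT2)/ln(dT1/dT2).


dT1/dT2 = 1.7952
ln(dT1/dT2) = 0.5851
LMTD = 8.5010 / 0.5851 = 14.5294 K

14.5294 K


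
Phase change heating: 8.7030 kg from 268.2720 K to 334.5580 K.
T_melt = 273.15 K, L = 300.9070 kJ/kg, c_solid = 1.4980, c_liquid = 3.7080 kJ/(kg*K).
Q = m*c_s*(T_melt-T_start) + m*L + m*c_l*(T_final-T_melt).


Q1 (sensible, solid) = 8.7030 * 1.4980 * 4.8780 = 63.5949 kJ
Q2 (latent) = 8.7030 * 300.9070 = 2618.7936 kJ
Q3 (sensible, liquid) = 8.7030 * 3.7080 * 61.4080 = 1981.6806 kJ
Q_total = 4664.0692 kJ

4664.0692 kJ
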